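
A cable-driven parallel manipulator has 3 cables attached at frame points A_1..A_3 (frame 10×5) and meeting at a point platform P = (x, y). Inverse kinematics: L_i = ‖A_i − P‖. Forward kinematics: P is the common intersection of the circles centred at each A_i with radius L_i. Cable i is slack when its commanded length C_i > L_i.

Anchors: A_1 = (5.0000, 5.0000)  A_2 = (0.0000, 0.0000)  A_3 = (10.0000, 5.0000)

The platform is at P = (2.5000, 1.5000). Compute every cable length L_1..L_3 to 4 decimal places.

L_1 = √((5.0000−2.5000)² + (5.0000−1.5000)²) = 4.3012
L_2 = √((0.0000−2.5000)² + (0.0000−1.5000)²) = 2.9155
L_3 = √((10.0000−2.5000)² + (5.0000−1.5000)²) = 8.2765

(4.3012, 2.9155, 8.2765)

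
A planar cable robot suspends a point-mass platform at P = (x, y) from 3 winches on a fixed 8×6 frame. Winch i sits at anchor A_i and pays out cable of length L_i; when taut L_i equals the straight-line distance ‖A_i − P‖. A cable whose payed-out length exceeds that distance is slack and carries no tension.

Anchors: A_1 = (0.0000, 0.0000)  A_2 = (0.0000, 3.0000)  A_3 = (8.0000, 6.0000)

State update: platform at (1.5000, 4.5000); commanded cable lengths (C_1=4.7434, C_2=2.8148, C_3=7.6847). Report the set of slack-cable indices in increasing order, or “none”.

2, 3

cable 1: √((-1.5000)²+(-4.5000)²)=4.7434, C_1=4.7434: taut
cable 2: √((-1.5000)²+(-1.5000)²)=2.1213, C_2=2.8148: slack
cable 3: √((6.5000)²+(1.5000)²)=6.6708, C_3=7.6847: slack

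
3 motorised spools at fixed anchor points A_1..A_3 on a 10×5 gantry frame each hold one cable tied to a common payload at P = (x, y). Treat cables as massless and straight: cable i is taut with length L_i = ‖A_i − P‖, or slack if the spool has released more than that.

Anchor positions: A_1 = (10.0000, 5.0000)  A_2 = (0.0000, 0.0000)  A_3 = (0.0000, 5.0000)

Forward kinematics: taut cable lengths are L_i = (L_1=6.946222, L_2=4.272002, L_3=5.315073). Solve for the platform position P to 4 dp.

circle eqns → linear via eq_j − eq_1; set k_j = A_j·A_j − L_j²
k_1 = 100.0000+25.0000−48.2500 = 76.7500
20.0000·x + 10.0000·y = k_1−k_2 = 95.0000
20.0000·x + 0.0000·y = k_1−k_3 = 80.0000
solve first two rows → x=4.0000, y=1.5000

(4.0000, 1.5000)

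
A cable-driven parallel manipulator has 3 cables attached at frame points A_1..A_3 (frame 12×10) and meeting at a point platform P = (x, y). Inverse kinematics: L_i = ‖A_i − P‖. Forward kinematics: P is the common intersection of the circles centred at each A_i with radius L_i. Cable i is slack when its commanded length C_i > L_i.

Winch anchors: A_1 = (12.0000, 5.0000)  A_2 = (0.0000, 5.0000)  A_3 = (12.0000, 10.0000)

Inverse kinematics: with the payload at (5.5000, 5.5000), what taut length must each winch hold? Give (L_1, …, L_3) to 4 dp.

L_1: Δ = A_1−P = (6.5000, -0.5000) → ‖Δ‖ = √42.5000 = 6.5192
L_2: Δ = A_2−P = (-5.5000, -0.5000) → ‖Δ‖ = √30.5000 = 5.5227
L_3: Δ = A_3−P = (6.5000, 4.5000) → ‖Δ‖ = √62.5000 = 7.9057

(6.5192, 5.5227, 7.9057)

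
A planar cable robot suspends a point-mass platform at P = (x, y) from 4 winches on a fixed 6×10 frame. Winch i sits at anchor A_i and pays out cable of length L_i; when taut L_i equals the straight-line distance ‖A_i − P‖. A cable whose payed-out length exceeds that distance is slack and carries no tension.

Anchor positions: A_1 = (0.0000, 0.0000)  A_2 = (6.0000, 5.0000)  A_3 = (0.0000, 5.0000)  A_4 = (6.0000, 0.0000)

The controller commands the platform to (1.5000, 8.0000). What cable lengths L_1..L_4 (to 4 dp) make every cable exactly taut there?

L_1: Δ = A_1−P = (-1.5000, -8.0000) → ‖Δ‖ = √66.2500 = 8.1394
L_2: Δ = A_2−P = (4.5000, -3.0000) → ‖Δ‖ = √29.2500 = 5.4083
L_3: Δ = A_3−P = (-1.5000, -3.0000) → ‖Δ‖ = √11.2500 = 3.3541
L_4: Δ = A_4−P = (4.5000, -8.0000) → ‖Δ‖ = √84.2500 = 9.1788

(8.1394, 5.4083, 3.3541, 9.1788)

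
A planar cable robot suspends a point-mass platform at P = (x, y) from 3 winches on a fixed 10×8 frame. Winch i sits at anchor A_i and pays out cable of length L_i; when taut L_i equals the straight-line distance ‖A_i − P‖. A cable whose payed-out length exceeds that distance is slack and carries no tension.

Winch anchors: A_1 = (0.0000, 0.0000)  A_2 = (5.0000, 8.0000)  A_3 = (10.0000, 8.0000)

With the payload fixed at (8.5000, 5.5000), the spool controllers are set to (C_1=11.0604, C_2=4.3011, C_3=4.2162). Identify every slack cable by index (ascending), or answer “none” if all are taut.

1, 3

i=1: geometric 10.1242 vs commanded 11.0604 ⇒ slack
i=2: geometric 4.3012 vs commanded 4.3011 ⇒ taut
i=3: geometric 2.9155 vs commanded 4.2162 ⇒ slack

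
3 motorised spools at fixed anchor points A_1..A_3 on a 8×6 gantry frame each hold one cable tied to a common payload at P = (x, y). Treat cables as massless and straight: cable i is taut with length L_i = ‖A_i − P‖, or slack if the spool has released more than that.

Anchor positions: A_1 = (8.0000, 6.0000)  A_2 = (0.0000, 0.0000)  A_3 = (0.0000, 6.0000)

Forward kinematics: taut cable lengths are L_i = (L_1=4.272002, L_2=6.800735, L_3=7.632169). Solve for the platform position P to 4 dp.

(6.5000, 2.0000)

circle eqns → linear via eq_j − eq_1; set q_j = A_j·A_j − L_j²
q_1 = 64.0000+36.0000−18.2500 = 81.7500
16.0000·x + 12.0000·y = q_1−q_2 = 128.0000
16.0000·x + 0.0000·y = q_1−q_3 = 104.0000
solve first two rows → x=6.5000, y=2.0000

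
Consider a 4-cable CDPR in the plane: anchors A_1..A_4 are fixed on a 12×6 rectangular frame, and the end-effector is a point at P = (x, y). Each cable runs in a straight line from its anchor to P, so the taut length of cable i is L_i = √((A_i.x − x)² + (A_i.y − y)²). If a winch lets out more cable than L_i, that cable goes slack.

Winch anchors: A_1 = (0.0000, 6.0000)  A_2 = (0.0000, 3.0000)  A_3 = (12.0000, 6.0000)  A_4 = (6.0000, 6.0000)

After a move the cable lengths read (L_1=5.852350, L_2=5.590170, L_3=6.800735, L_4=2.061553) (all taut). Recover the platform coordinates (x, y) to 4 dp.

(5.5000, 4.0000)

expand ‖A_i−P‖²=L_i² and subtract eq 1 (c_i ≔ ‖A_i‖²−L_i²)
c_1 = 0.0000+36.0000−34.2500 = 1.7500
eq1−eq2 → [0.0000  6.0000]·P = 24.0000
eq1−eq3 → [-24.0000  0.0000]·P = -132.0000
eq1−eq4 → [-12.0000  0.0000]·P = -66.0000
2×2 solve → P = (5.5000, 4.0000)
check cable 4: ‖A_4−P‖² = 4.2500 ≈ L_4² = 4.2500 ✓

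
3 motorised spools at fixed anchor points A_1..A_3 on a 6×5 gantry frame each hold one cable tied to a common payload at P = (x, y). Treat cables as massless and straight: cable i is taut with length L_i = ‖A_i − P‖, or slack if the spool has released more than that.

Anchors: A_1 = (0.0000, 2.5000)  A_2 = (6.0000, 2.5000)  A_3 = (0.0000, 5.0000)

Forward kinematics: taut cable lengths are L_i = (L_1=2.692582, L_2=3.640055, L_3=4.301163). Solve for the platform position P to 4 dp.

(2.5000, 1.5000)

circle eqns → linear via eq_j − eq_1; set c_j = A_j·A_j − L_j²
c_1 = 0.0000+6.2500−7.2500 = -1.0000
-12.0000·x + 0.0000·y = c_1−c_2 = -30.0000
0.0000·x − 5.0000·y = c_1−c_3 = -7.5000
solve first two rows → x=2.5000, y=1.5000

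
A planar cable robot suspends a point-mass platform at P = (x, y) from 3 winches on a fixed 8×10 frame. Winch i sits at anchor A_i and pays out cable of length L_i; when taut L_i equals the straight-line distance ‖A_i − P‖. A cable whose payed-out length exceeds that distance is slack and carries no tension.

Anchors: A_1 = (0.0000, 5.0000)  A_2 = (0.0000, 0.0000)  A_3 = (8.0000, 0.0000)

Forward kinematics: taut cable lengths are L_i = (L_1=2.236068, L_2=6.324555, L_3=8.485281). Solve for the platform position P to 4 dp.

(2.0000, 6.0000)

circle eqns → linear via eq_j − eq_1; set k_j = A_j·A_j − L_j²
k_1 = 0.0000+25.0000−5.0000 = 20.0000
0.0000·x + 10.0000·y = k_1−k_2 = 60.0000
-16.0000·x + 10.0000·y = k_1−k_3 = 28.0000
solve first two rows → x=2.0000, y=6.0000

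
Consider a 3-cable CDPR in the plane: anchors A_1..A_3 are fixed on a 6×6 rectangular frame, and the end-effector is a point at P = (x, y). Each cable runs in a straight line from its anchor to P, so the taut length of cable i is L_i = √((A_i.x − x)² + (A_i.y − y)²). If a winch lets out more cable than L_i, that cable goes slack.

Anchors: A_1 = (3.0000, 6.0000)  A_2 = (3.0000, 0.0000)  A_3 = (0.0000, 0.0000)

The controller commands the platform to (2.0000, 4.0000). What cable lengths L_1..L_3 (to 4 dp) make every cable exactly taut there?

(2.2361, 4.1231, 4.4721)

L_1 = √((3.0000−2.0000)² + (6.0000−4.0000)²) = 2.2361
L_2 = √((3.0000−2.0000)² + (0.0000−4.0000)²) = 4.1231
L_3 = √((0.0000−2.0000)² + (0.0000−4.0000)²) = 4.4721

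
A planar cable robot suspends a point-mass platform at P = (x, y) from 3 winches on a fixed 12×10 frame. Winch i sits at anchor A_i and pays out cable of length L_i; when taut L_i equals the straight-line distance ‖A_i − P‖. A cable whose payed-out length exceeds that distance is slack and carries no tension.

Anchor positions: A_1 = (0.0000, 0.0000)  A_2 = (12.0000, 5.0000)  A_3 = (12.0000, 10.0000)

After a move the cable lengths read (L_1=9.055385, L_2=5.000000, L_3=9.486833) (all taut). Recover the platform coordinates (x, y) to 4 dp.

(9.0000, 1.0000)

expand ‖A_i−P‖²=L_i² and subtract eq 1 (q_i ≔ ‖A_i‖²−L_i²)
q_1 = 0.0000+0.0000−82.0000 = -82.0000
eq1−eq2 → [-24.0000  -10.0000]·P = -226.0000
eq1−eq3 → [-24.0000  -20.0000]·P = -236.0000
2×2 solve → P = (9.0000, 1.0000)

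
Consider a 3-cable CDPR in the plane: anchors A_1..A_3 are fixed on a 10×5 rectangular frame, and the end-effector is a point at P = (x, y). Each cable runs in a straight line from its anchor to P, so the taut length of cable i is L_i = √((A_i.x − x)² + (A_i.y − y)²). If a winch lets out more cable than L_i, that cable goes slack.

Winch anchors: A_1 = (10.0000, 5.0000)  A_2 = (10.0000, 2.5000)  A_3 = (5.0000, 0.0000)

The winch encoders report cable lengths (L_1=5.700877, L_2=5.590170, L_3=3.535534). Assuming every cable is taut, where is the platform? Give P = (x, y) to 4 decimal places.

(4.5000, 3.5000)

each cable: (A_i−P)·(A_i−P) = L_i²; let c_i = ‖A_i‖²−L_i²
c_1 = 100.0000+25.0000−32.5000 = 92.5000
row 1: 0.0000x + 5.0000y = 17.5000  (c_2=75.0000)
row 2: 10.0000x + 10.0000y = 80.0000  (c_3=12.5000)
Cramer on rows 1–2 → x = 4.5000, y = 3.5000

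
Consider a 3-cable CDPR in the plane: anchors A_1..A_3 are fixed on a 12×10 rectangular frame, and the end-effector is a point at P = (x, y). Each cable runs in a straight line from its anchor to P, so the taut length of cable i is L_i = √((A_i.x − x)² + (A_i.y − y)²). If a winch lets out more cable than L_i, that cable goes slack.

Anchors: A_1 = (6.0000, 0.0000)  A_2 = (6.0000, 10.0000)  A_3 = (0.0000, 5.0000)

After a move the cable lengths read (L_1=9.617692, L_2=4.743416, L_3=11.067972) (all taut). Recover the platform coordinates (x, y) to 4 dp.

(10.5000, 8.5000)

expand ‖A_i−P‖²=L_i² and subtract eq 1 (q_i ≔ ‖A_i‖²−L_i²)
q_1 = 36.0000+0.0000−92.5000 = -56.5000
eq1−eq2 → [0.0000  -20.0000]·P = -170.0000
eq1−eq3 → [12.0000  -10.0000]·P = 41.0000
2×2 solve → P = (10.5000, 8.5000)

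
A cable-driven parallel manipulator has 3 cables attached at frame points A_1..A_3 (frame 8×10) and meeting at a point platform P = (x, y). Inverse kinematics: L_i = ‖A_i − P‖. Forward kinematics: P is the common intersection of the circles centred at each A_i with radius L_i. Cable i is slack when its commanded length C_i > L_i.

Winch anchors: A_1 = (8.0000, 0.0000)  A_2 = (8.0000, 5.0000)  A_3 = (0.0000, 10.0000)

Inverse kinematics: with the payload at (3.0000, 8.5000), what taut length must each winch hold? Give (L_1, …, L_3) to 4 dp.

cable 1: Δx=5.0000, Δy=-8.5000; L_1 = √(Δx²+Δy²) = 9.8615
cable 2: Δx=5.0000, Δy=-3.5000; L_2 = √(Δx²+Δy²) = 6.1033
cable 3: Δx=-3.0000, Δy=1.5000; L_3 = √(Δx²+Δy²) = 3.3541

(9.8615, 6.1033, 3.3541)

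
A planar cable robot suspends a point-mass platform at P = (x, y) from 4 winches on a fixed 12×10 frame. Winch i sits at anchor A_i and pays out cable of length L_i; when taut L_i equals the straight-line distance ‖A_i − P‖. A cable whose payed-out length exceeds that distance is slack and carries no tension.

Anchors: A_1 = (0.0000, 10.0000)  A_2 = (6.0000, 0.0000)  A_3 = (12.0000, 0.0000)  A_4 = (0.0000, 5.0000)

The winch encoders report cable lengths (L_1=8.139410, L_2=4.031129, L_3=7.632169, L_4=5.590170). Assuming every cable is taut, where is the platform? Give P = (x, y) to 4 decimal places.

each cable: (A_i−P)·(A_i−P) = L_i²; let q_i = ‖A_i‖²−L_i²
q_1 = 0.0000+100.0000−66.2500 = 33.7500
row 1: -12.0000x + 20.0000y = 14.0000  (q_2=19.7500)
row 2: -24.0000x + 20.0000y = -52.0000  (q_3=85.7500)
row 3: 0.0000x + 10.0000y = 40.0000  (q_4=-6.2500)
Cramer on rows 1–2 → x = 5.5000, y = 4.0000
check cable 4: ‖A_4−P‖² = 31.2500 ≈ L_4² = 31.2500 ✓

(5.5000, 4.0000)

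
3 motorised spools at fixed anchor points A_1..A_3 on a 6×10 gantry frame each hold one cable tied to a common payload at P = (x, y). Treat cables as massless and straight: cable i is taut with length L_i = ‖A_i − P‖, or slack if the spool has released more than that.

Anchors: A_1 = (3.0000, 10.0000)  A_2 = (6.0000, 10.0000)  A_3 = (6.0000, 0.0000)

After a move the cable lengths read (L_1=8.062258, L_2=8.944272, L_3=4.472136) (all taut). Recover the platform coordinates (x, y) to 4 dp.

(2.0000, 2.0000)

expand ‖A_i−P‖²=L_i² and subtract eq 1 (c_i ≔ ‖A_i‖²−L_i²)
c_1 = 9.0000+100.0000−65.0000 = 44.0000
eq1−eq2 → [-6.0000  0.0000]·P = -12.0000
eq1−eq3 → [-6.0000  20.0000]·P = 28.0000
2×2 solve → P = (2.0000, 2.0000)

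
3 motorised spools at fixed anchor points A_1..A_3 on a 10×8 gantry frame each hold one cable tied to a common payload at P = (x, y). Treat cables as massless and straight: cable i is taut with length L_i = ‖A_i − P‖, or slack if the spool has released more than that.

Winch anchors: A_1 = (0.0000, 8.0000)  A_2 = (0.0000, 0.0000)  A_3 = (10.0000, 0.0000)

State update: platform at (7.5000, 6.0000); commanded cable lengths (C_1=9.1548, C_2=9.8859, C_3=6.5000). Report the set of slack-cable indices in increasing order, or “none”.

1, 2

i=1: geometric 7.7621 vs commanded 9.1548 ⇒ slack
i=2: geometric 9.6047 vs commanded 9.8859 ⇒ slack
i=3: geometric 6.5000 vs commanded 6.5000 ⇒ taut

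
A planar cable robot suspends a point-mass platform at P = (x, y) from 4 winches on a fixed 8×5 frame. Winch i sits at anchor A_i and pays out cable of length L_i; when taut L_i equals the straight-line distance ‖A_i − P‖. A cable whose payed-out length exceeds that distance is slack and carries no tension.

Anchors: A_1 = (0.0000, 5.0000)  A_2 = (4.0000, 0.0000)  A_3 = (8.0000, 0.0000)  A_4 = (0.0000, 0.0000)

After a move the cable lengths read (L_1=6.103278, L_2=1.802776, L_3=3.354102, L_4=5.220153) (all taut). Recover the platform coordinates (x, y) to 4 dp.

each cable: (A_i−P)·(A_i−P) = L_i²; let k_i = ‖A_i‖²−L_i²
k_1 = 0.0000+25.0000−37.2500 = -12.2500
row 1: -8.0000x + 10.0000y = -25.0000  (k_2=12.7500)
row 2: -16.0000x + 10.0000y = -65.0000  (k_3=52.7500)
row 3: 0.0000x + 10.0000y = 15.0000  (k_4=-27.2500)
Cramer on rows 1–2 → x = 5.0000, y = 1.5000
check cable 4: ‖A_4−P‖² = 27.2500 ≈ L_4² = 27.2500 ✓

(5.0000, 1.5000)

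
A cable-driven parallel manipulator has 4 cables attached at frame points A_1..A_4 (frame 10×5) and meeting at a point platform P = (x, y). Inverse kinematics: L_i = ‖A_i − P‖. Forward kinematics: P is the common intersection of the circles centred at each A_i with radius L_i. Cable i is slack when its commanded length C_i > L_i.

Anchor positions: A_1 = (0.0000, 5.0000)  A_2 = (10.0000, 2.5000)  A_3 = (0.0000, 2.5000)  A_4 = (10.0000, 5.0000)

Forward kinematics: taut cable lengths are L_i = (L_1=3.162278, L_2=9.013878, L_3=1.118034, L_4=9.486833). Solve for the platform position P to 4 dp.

(1.0000, 2.0000)

each cable: (A_i−P)·(A_i−P) = L_i²; let c_i = ‖A_i‖²−L_i²
c_1 = 0.0000+25.0000−10.0000 = 15.0000
row 1: -20.0000x + 5.0000y = -10.0000  (c_2=25.0000)
row 2: 0.0000x + 5.0000y = 10.0000  (c_3=5.0000)
row 3: -20.0000x + 0.0000y = -20.0000  (c_4=35.0000)
Cramer on rows 1–2 → x = 1.0000, y = 2.0000
check cable 4: ‖A_4−P‖² = 90.0000 ≈ L_4² = 90.0000 ✓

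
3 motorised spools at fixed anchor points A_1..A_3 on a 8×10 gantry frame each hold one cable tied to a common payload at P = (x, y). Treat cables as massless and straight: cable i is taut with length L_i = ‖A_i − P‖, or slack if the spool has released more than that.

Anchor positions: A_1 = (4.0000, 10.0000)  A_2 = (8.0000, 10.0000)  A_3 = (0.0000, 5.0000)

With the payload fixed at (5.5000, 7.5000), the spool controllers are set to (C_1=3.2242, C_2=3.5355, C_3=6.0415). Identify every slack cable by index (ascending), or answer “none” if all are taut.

1

cable 1: √((-1.5000)²+(2.5000)²)=2.9155, C_1=3.2242: slack
cable 2: √((2.5000)²+(2.5000)²)=3.5355, C_2=3.5355: taut
cable 3: √((-5.5000)²+(-2.5000)²)=6.0415, C_3=6.0415: taut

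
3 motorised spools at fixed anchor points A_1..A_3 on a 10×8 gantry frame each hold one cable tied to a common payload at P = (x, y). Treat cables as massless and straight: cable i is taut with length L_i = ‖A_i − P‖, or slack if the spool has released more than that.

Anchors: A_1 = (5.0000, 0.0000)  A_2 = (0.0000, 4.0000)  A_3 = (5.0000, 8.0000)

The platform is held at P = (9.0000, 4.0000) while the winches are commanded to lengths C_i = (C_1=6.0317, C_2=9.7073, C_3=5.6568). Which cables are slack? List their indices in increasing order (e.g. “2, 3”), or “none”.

1, 2

i=1: geometric 5.6569 vs commanded 6.0317 ⇒ slack
i=2: geometric 9.0000 vs commanded 9.7073 ⇒ slack
i=3: geometric 5.6569 vs commanded 5.6568 ⇒ taut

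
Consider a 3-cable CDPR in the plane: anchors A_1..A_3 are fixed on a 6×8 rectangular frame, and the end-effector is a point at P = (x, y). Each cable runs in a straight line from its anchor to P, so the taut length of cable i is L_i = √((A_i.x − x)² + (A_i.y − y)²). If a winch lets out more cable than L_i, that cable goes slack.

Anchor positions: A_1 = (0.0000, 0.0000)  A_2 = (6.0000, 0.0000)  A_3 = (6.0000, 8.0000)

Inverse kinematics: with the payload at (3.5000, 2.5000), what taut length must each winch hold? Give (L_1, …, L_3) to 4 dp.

L_1 = √((0.0000−3.5000)² + (0.0000−2.5000)²) = 4.3012
L_2 = √((6.0000−3.5000)² + (0.0000−2.5000)²) = 3.5355
L_3 = √((6.0000−3.5000)² + (8.0000−2.5000)²) = 6.0415

(4.3012, 3.5355, 6.0415)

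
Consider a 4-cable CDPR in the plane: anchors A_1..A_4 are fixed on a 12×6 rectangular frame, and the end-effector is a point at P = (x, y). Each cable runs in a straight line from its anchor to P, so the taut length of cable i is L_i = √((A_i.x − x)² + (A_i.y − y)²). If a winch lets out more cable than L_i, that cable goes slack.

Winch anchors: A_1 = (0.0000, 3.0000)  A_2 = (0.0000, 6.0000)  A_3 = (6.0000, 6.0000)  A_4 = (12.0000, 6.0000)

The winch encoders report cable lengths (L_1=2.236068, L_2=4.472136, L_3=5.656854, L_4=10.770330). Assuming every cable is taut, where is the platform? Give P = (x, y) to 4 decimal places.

(2.0000, 2.0000)

circle eqns → linear via eq_j − eq_1; set k_j = A_j·A_j − L_j²
k_1 = 0.0000+9.0000−5.0000 = 4.0000
0.0000·x − 6.0000·y = k_1−k_2 = -12.0000
-12.0000·x − 6.0000·y = k_1−k_3 = -36.0000
-24.0000·x − 6.0000·y = k_1−k_4 = -60.0000
solve first two rows → x=2.0000, y=2.0000
check cable 4: ‖A_4−P‖² = 116.0000 ≈ L_4² = 116.0000 ✓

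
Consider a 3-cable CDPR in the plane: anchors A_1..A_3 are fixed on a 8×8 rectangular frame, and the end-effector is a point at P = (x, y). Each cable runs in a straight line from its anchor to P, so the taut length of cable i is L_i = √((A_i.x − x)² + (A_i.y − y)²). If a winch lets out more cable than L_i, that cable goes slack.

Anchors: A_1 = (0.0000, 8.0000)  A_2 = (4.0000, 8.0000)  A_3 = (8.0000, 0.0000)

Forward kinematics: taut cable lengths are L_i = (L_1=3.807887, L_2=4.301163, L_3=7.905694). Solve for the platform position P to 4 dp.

(1.5000, 4.5000)

circle eqns → linear via eq_j − eq_1; set k_j = A_j·A_j − L_j²
k_1 = 0.0000+64.0000−14.5000 = 49.5000
-8.0000·x + 0.0000·y = k_1−k_2 = -12.0000
-16.0000·x + 16.0000·y = k_1−k_3 = 48.0000
solve first two rows → x=1.5000, y=4.5000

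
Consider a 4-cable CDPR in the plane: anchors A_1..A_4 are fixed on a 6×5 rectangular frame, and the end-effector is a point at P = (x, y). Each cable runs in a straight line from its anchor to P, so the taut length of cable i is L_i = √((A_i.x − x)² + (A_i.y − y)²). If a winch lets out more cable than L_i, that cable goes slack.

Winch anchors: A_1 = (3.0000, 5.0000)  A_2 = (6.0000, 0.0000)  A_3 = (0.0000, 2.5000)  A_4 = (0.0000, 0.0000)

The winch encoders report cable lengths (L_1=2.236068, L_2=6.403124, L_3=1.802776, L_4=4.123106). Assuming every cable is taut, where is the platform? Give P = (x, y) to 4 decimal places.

(1.0000, 4.0000)

each cable: (A_i−P)·(A_i−P) = L_i²; let q_i = ‖A_i‖²−L_i²
q_1 = 9.0000+25.0000−5.0000 = 29.0000
row 1: -6.0000x + 10.0000y = 34.0000  (q_2=-5.0000)
row 2: 6.0000x + 5.0000y = 26.0000  (q_3=3.0000)
row 3: 6.0000x + 10.0000y = 46.0000  (q_4=-17.0000)
Cramer on rows 1–2 → x = 1.0000, y = 4.0000
check cable 4: ‖A_4−P‖² = 17.0000 ≈ L_4² = 17.0000 ✓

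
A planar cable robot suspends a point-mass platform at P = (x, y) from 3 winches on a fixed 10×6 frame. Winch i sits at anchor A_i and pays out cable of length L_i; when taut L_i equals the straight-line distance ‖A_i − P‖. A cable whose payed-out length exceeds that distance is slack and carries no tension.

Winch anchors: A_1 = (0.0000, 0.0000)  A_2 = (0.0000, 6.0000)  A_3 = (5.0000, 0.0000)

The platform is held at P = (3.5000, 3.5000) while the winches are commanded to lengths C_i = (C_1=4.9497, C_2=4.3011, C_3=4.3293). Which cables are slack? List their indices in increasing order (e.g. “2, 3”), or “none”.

3

cable 1: √((-3.5000)²+(-3.5000)²)=4.9497, C_1=4.9497: taut
cable 2: √((-3.5000)²+(2.5000)²)=4.3012, C_2=4.3011: taut
cable 3: √((1.5000)²+(-3.5000)²)=3.8079, C_3=4.3293: slack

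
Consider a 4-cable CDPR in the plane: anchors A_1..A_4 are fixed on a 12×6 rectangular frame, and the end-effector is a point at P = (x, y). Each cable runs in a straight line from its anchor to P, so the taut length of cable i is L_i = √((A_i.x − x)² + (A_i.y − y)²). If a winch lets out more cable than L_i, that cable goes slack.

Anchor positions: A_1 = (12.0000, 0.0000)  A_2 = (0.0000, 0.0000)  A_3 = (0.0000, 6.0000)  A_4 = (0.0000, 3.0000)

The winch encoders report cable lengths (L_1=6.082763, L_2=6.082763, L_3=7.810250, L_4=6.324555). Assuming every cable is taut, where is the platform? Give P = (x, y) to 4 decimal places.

each cable: (A_i−P)·(A_i−P) = L_i²; let q_i = ‖A_i‖²−L_i²
q_1 = 144.0000+0.0000−37.0000 = 107.0000
row 1: 24.0000x + 0.0000y = 144.0000  (q_2=-37.0000)
row 2: 24.0000x − 12.0000y = 132.0000  (q_3=-25.0000)
row 3: 24.0000x − 6.0000y = 138.0000  (q_4=-31.0000)
Cramer on rows 1–2 → x = 6.0000, y = 1.0000
check cable 4: ‖A_4−P‖² = 40.0000 ≈ L_4² = 40.0000 ✓

(6.0000, 1.0000)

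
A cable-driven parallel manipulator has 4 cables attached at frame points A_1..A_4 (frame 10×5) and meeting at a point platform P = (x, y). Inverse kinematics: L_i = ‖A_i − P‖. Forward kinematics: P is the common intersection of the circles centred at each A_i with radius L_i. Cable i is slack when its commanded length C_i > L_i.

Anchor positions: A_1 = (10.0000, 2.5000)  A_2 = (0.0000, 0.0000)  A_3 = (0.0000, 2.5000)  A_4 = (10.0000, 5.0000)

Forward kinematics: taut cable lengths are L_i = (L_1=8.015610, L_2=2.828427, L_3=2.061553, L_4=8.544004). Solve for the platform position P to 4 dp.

(2.0000, 2.0000)

circle eqns → linear via eq_j − eq_1; set q_j = A_j·A_j − L_j²
q_1 = 100.0000+6.2500−64.2500 = 42.0000
20.0000·x + 5.0000·y = q_1−q_2 = 50.0000
20.0000·x + 0.0000·y = q_1−q_3 = 40.0000
0.0000·x − 5.0000·y = q_1−q_4 = -10.0000
solve first two rows → x=2.0000, y=2.0000
check cable 4: ‖A_4−P‖² = 73.0000 ≈ L_4² = 73.0000 ✓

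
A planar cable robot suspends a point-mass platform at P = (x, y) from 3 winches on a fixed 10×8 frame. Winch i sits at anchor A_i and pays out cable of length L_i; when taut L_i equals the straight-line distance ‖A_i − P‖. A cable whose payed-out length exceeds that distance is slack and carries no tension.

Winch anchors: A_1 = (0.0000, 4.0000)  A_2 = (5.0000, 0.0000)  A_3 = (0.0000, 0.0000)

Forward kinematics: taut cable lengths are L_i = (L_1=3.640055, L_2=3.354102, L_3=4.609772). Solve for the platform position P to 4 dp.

expand ‖A_i−P‖²=L_i² and subtract eq 1 (k_i ≔ ‖A_i‖²−L_i²)
k_1 = 0.0000+16.0000−13.2500 = 2.7500
eq1−eq2 → [-10.0000  8.0000]·P = -11.0000
eq1−eq3 → [0.0000  8.0000]·P = 24.0000
2×2 solve → P = (3.5000, 3.0000)

(3.5000, 3.0000)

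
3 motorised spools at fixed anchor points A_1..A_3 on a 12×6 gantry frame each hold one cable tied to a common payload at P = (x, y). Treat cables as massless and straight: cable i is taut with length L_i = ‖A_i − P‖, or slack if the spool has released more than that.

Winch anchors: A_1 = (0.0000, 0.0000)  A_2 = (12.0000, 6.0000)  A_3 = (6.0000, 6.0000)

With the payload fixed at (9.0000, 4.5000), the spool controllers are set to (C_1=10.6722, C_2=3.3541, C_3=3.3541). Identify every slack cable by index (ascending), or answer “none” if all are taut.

1

i=1: geometric 10.0623 vs commanded 10.6722 ⇒ slack
i=2: geometric 3.3541 vs commanded 3.3541 ⇒ taut
i=3: geometric 3.3541 vs commanded 3.3541 ⇒ taut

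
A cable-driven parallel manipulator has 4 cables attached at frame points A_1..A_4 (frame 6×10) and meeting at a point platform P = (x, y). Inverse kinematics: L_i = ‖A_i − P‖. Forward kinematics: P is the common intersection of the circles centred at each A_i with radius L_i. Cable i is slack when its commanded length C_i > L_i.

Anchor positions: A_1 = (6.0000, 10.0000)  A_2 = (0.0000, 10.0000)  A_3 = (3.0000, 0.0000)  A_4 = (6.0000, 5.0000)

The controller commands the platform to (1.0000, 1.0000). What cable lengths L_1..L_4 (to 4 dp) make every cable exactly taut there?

(10.2956, 9.0554, 2.2361, 6.4031)

L_1 = √((6.0000−1.0000)² + (10.0000−1.0000)²) = 10.2956
L_2 = √((0.0000−1.0000)² + (10.0000−1.0000)²) = 9.0554
L_3 = √((3.0000−1.0000)² + (0.0000−1.0000)²) = 2.2361
L_4 = √((6.0000−1.0000)² + (5.0000−1.0000)²) = 6.4031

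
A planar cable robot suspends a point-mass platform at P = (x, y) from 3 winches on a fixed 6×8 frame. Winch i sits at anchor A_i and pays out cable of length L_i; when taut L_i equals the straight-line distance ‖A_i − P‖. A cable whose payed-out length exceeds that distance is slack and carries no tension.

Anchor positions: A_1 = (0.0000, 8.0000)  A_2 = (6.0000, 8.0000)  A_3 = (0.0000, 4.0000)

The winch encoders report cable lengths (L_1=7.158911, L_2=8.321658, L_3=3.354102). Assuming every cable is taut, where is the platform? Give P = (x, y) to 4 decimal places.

(1.5000, 1.0000)

each cable: (A_i−P)·(A_i−P) = L_i²; let c_i = ‖A_i‖²−L_i²
c_1 = 0.0000+64.0000−51.2500 = 12.7500
row 1: -12.0000x + 0.0000y = -18.0000  (c_2=30.7500)
row 2: 0.0000x + 8.0000y = 8.0000  (c_3=4.7500)
Cramer on rows 1–2 → x = 1.5000, y = 1.0000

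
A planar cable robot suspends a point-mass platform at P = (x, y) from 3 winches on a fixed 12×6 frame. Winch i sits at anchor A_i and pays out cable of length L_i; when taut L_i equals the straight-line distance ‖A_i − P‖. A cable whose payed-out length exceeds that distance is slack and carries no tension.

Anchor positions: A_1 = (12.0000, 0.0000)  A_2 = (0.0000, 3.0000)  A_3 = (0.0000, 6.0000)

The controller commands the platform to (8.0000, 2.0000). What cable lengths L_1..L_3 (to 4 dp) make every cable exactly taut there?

(4.4721, 8.0623, 8.9443)

L_1: Δ = A_1−P = (4.0000, -2.0000) → ‖Δ‖ = √20.0000 = 4.4721
L_2: Δ = A_2−P = (-8.0000, 1.0000) → ‖Δ‖ = √65.0000 = 8.0623
L_3: Δ = A_3−P = (-8.0000, 4.0000) → ‖Δ‖ = √80.0000 = 8.9443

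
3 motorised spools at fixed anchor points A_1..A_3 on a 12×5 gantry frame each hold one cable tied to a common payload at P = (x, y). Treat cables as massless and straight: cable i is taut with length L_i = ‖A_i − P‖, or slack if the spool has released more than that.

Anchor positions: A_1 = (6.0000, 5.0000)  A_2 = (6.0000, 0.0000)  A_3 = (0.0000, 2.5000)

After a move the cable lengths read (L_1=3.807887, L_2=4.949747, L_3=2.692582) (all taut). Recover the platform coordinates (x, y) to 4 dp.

expand ‖A_i−P‖²=L_i² and subtract eq 1 (k_i ≔ ‖A_i‖²−L_i²)
k_1 = 36.0000+25.0000−14.5000 = 46.5000
eq1−eq2 → [0.0000  10.0000]·P = 35.0000
eq1−eq3 → [12.0000  5.0000]·P = 47.5000
2×2 solve → P = (2.5000, 3.5000)

(2.5000, 3.5000)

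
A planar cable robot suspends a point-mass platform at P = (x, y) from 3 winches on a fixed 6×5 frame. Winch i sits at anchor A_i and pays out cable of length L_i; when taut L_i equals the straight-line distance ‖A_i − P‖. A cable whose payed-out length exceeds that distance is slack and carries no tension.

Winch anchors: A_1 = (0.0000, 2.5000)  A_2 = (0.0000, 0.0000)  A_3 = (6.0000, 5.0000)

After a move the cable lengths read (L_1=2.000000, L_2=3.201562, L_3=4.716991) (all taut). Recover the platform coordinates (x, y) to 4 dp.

circle eqns → linear via eq_j − eq_1; set k_j = A_j·A_j − L_j²
k_1 = 0.0000+6.2500−4.0000 = 2.2500
0.0000·x + 5.0000·y = k_1−k_2 = 12.5000
-12.0000·x − 5.0000·y = k_1−k_3 = -36.5000
solve first two rows → x=2.0000, y=2.5000

(2.0000, 2.5000)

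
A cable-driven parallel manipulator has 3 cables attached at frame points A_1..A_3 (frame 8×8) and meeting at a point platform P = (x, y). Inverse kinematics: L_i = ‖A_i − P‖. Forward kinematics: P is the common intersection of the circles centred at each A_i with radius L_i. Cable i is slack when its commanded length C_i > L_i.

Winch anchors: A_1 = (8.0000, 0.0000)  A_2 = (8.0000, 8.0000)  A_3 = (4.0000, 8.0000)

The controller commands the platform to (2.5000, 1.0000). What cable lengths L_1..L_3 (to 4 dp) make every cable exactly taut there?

(5.5902, 8.9022, 7.1589)

cable 1: Δx=5.5000, Δy=-1.0000; L_1 = √(Δx²+Δy²) = 5.5902
cable 2: Δx=5.5000, Δy=7.0000; L_2 = √(Δx²+Δy²) = 8.9022
cable 3: Δx=1.5000, Δy=7.0000; L_3 = √(Δx²+Δy²) = 7.1589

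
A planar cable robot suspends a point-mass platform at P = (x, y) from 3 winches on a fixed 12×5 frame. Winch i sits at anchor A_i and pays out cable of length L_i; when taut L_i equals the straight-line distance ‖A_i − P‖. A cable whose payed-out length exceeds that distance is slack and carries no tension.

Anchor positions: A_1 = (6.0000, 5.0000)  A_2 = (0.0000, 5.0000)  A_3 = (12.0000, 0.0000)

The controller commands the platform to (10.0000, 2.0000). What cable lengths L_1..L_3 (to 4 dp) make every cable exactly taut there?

(5.0000, 10.4403, 2.8284)

L_1: Δ = A_1−P = (-4.0000, 3.0000) → ‖Δ‖ = √25.0000 = 5.0000
L_2: Δ = A_2−P = (-10.0000, 3.0000) → ‖Δ‖ = √109.0000 = 10.4403
L_3: Δ = A_3−P = (2.0000, -2.0000) → ‖Δ‖ = √8.0000 = 2.8284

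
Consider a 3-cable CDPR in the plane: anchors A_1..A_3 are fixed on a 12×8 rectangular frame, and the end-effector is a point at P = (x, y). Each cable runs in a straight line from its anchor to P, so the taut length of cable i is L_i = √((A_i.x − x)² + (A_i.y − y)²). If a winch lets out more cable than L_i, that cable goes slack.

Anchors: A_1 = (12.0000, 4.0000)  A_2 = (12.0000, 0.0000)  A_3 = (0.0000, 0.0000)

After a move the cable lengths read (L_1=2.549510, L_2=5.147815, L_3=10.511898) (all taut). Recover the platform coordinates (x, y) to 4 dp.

(9.5000, 4.5000)

expand ‖A_i−P‖²=L_i² and subtract eq 1 (k_i ≔ ‖A_i‖²−L_i²)
k_1 = 144.0000+16.0000−6.5000 = 153.5000
eq1−eq2 → [0.0000  8.0000]·P = 36.0000
eq1−eq3 → [24.0000  8.0000]·P = 264.0000
2×2 solve → P = (9.5000, 4.5000)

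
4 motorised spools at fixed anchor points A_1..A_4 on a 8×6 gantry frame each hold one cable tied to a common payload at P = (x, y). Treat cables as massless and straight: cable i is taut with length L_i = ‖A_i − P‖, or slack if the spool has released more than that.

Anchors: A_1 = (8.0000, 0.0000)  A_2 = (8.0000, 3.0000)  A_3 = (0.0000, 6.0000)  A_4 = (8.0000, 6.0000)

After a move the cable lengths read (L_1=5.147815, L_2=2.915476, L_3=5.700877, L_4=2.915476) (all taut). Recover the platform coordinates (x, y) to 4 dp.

expand ‖A_i−P‖²=L_i² and subtract eq 1 (q_i ≔ ‖A_i‖²−L_i²)
q_1 = 64.0000+0.0000−26.5000 = 37.5000
eq1−eq2 → [0.0000  -6.0000]·P = -27.0000
eq1−eq3 → [16.0000  -12.0000]·P = 34.0000
eq1−eq4 → [0.0000  -12.0000]·P = -54.0000
2×2 solve → P = (5.5000, 4.5000)
check cable 4: ‖A_4−P‖² = 8.5000 ≈ L_4² = 8.5000 ✓

(5.5000, 4.5000)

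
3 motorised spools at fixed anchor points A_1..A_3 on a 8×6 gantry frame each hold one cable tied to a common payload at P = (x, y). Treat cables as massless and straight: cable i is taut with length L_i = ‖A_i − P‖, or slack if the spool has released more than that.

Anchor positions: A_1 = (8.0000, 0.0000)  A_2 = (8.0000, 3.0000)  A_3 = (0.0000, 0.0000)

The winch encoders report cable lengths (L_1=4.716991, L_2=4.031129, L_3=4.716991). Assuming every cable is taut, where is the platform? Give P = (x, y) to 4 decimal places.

each cable: (A_i−P)·(A_i−P) = L_i²; let q_i = ‖A_i‖²−L_i²
q_1 = 64.0000+0.0000−22.2500 = 41.7500
row 1: 0.0000x − 6.0000y = -15.0000  (q_2=56.7500)
row 2: 16.0000x + 0.0000y = 64.0000  (q_3=-22.2500)
Cramer on rows 1–2 → x = 4.0000, y = 2.5000

(4.0000, 2.5000)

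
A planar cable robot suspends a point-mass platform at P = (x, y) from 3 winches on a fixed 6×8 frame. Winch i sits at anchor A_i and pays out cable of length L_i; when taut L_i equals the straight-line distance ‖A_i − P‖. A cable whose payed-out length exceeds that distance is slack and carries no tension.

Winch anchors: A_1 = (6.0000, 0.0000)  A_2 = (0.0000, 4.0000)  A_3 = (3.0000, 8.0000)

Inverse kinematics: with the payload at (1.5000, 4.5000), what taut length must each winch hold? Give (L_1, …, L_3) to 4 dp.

(6.3640, 1.5811, 3.8079)

L_1: Δ = A_1−P = (4.5000, -4.5000) → ‖Δ‖ = √40.5000 = 6.3640
L_2: Δ = A_2−P = (-1.5000, -0.5000) → ‖Δ‖ = √2.5000 = 1.5811
L_3: Δ = A_3−P = (1.5000, 3.5000) → ‖Δ‖ = √14.5000 = 3.8079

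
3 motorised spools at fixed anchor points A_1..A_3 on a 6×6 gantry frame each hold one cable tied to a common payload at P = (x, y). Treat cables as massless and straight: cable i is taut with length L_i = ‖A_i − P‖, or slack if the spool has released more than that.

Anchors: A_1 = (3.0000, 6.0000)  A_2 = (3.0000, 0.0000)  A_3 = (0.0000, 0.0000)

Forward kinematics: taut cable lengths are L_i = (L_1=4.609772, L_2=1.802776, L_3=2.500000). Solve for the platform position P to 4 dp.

(2.0000, 1.5000)

expand ‖A_i−P‖²=L_i² and subtract eq 1 (q_i ≔ ‖A_i‖²−L_i²)
q_1 = 9.0000+36.0000−21.2500 = 23.7500
eq1−eq2 → [0.0000  12.0000]·P = 18.0000
eq1−eq3 → [6.0000  12.0000]·P = 30.0000
2×2 solve → P = (2.0000, 1.5000)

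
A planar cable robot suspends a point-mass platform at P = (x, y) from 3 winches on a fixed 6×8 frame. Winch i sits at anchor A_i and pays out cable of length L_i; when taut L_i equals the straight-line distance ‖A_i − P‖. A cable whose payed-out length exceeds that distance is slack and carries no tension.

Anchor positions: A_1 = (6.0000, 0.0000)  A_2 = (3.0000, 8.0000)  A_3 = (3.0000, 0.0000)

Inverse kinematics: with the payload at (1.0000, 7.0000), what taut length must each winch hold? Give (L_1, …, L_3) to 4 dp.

(8.6023, 2.2361, 7.2801)

L_1 = √((6.0000−1.0000)² + (0.0000−7.0000)²) = 8.6023
L_2 = √((3.0000−1.0000)² + (8.0000−7.0000)²) = 2.2361
L_3 = √((3.0000−1.0000)² + (0.0000−7.0000)²) = 7.2801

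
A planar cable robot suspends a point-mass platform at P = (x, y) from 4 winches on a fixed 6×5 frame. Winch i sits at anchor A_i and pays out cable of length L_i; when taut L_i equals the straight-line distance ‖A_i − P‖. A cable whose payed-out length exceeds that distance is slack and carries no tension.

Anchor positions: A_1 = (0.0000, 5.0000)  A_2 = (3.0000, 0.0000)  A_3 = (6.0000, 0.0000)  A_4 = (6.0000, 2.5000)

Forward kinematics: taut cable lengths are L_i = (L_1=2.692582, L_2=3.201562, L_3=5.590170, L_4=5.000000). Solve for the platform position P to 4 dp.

circle eqns → linear via eq_j − eq_1; set c_j = A_j·A_j − L_j²
c_1 = 0.0000+25.0000−7.2500 = 17.7500
-6.0000·x + 10.0000·y = c_1−c_2 = 19.0000
-12.0000·x + 10.0000·y = c_1−c_3 = 13.0000
-12.0000·x + 5.0000·y = c_1−c_4 = 0.5000
solve first two rows → x=1.0000, y=2.5000
check cable 4: ‖A_4−P‖² = 25.0000 ≈ L_4² = 25.0000 ✓

(1.0000, 2.5000)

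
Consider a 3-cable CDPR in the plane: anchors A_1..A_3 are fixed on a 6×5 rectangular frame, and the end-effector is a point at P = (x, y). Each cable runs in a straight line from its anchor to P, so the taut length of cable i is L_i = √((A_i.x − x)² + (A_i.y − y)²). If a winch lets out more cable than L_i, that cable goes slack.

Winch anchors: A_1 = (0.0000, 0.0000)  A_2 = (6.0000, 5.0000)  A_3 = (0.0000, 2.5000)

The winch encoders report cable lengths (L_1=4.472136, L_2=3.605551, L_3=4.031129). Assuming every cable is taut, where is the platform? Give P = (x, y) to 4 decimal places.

(4.0000, 2.0000)

circle eqns → linear via eq_j − eq_1; set c_j = A_j·A_j − L_j²
c_1 = 0.0000+0.0000−20.0000 = -20.0000
-12.0000·x − 10.0000·y = c_1−c_2 = -68.0000
0.0000·x − 5.0000·y = c_1−c_3 = -10.0000
solve first two rows → x=4.0000, y=2.0000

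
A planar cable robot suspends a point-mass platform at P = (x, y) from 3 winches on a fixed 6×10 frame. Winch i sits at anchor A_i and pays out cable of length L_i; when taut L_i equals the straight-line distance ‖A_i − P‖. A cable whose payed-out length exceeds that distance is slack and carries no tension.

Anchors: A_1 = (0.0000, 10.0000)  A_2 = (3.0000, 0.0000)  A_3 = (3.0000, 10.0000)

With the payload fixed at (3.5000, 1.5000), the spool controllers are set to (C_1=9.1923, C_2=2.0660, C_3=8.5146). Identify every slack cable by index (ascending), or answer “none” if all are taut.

i=1: geometric 9.1924 vs commanded 9.1923 ⇒ taut
i=2: geometric 1.5811 vs commanded 2.0660 ⇒ slack
i=3: geometric 8.5147 vs commanded 8.5146 ⇒ taut

2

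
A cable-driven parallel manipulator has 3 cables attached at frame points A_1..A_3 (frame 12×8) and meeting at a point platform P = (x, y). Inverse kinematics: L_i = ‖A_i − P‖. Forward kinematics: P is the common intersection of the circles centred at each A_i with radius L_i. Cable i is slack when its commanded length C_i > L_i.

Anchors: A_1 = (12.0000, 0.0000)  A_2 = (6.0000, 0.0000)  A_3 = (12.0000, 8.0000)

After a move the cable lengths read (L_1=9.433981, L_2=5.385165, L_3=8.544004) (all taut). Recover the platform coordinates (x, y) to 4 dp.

circle eqns → linear via eq_j − eq_1; set k_j = A_j·A_j − L_j²
k_1 = 144.0000+0.0000−89.0000 = 55.0000
12.0000·x + 0.0000·y = k_1−k_2 = 48.0000
0.0000·x − 16.0000·y = k_1−k_3 = -80.0000
solve first two rows → x=4.0000, y=5.0000

(4.0000, 5.0000)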